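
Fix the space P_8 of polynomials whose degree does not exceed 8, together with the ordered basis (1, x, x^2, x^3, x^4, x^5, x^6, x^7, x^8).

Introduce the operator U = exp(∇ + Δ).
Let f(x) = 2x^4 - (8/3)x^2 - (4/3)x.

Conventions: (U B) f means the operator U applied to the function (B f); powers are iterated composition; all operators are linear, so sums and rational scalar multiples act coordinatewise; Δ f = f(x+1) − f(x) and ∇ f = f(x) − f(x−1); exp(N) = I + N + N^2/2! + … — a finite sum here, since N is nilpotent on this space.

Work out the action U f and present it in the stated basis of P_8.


order-1 term: 16x^3 + (16/3)x - 8/3
order-2 term: 48x^2 + 64/3
order-3 term: 64x
order-4 term: 32
the series for exp(∇ + Δ) f terminates at order 4
exp(∇ + Δ) f = 2x^4 + 16x^3 + (136/3)x^2 + 68x + 152/3

the result is g(x) = 2x^4 + 16x^3 + (136/3)x^2 + 68x + 152/3


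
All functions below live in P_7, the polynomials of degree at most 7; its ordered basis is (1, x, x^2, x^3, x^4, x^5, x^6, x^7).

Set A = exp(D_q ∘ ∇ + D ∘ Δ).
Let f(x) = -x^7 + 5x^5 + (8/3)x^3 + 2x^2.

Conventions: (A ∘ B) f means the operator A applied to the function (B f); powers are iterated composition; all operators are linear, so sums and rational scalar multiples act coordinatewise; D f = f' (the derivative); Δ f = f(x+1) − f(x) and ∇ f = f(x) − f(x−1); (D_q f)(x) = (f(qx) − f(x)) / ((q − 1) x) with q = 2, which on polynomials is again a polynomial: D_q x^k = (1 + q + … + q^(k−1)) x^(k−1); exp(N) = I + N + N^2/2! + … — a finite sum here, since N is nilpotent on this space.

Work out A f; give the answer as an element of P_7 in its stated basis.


the image equals g(x) = -x^7 - 478x^5 + 546x^4 - (138779/6)x^3 + 20522x^2 - (259331/2)x + 29512

order-1 term: -483x^5 + 546x^4 - 190x^3 - 60x^2 + 185x + 8
order-2 term: -(45885/2)x^3 + 20580x^2 - 15138x + 2064
order-3 term: -(229425/2)x + 27440
the series for exp(D_q ∘ ∇ + D ∘ Δ) f terminates at order 3
exp(D_q ∘ ∇ + D ∘ Δ) f = -x^7 - 478x^5 + 546x^4 - (138779/6)x^3 + 20522x^2 - (259331/2)x + 29512


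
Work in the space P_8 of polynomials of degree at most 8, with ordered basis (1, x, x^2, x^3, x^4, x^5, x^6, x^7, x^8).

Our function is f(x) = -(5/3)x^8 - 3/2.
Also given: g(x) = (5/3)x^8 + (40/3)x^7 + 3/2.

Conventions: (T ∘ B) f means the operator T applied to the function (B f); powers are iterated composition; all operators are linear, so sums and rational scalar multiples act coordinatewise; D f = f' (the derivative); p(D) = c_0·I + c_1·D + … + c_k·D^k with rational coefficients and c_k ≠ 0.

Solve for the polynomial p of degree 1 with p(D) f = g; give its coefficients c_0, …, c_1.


D^0 f = -(5/3)x^8 - 3/2
D^1 f = -(40/3)x^7
matching coefficients of g against c_0 f + c_1 Df + … from the top degree down determines the c_i
solution: c_0 = -1, c_1 = -1

p(D) = -I − D, i.e. c_0 = -1, c_1 = -1


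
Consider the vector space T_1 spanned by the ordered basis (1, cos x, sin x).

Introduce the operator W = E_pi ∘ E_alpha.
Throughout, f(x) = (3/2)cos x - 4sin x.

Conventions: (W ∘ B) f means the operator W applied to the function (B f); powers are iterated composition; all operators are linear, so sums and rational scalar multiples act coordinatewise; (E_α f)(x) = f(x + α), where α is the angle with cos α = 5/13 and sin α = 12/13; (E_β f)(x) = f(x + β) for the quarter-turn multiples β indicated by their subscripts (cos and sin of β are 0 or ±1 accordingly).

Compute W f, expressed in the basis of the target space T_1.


the result is g(x) = (81/26)cos x + (38/13)sin x

E_alpha f = -(81/26)cos x - (38/13)sin x
E_pi E_alpha f = (81/26)cos x + (38/13)sin x


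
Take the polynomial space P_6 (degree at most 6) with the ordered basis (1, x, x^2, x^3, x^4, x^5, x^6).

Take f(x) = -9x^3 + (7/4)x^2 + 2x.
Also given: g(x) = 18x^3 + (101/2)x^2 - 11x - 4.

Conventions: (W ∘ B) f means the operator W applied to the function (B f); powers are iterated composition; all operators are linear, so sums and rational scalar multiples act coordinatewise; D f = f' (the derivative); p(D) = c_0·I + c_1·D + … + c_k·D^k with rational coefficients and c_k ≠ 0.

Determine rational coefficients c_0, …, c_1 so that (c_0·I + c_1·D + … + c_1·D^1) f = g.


D^0 f = -9x^3 + (7/4)x^2 + 2x
D^1 f = -27x^2 + (7/2)x + 2
matching coefficients of g against c_0 f + c_1 Df + … from the top degree down determines the c_i
solution: c_0 = -2, c_1 = -2

p(D) = -2·I − 2·D, i.e. c_0 = -2, c_1 = -2


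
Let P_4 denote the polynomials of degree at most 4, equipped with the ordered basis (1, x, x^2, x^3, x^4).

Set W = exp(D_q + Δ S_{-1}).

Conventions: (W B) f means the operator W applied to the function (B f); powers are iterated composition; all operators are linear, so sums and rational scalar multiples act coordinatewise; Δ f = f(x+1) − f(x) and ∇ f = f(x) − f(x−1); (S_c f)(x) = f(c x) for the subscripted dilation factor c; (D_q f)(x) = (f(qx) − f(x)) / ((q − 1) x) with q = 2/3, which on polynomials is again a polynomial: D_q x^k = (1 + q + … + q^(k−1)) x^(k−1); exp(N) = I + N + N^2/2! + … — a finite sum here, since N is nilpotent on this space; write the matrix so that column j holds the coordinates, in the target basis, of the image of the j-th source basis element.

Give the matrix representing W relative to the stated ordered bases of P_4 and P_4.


image of 1: 1
image of x: x
image of x^2: x^2 + (11/3)x + 1
image of x^3: x^3 - (8/9)x^2 - (125/27)x - 13/9
image of x^4: x^4 + (173/27)x^3 + (766/243)x^2 + (8347/4374)x - 223/1458
each image's coordinates form column j of the matrix

the matrix is [[1, 0, 1, -13/9, -223/1458]; [0, 1, 11/3, -125/27, 8347/4374]; [0, 0, 1, -8/9, 766/243]; [0, 0, 0, 1, 173/27]; [0, 0, 0, 0, 1]] (rows listed top to bottom)


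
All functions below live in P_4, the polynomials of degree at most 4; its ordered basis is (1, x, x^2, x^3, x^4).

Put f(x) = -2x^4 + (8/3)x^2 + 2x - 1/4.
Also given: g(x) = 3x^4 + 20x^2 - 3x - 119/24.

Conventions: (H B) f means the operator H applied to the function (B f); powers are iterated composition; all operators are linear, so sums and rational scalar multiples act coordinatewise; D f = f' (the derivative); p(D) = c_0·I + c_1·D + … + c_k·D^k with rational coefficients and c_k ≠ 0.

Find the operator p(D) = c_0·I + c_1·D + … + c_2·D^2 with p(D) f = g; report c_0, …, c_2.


p(D) = -(3/2)·I − D^2, i.e. c_0 = -3/2, c_1 = 0, c_2 = -1

D^0 f = -2x^4 + (8/3)x^2 + 2x - 1/4
D^1 f = -8x^3 + (16/3)x + 2
D^2 f = -24x^2 + 16/3
matching coefficients of g against c_0 f + c_1 Df + … from the top degree down determines the c_i
solution: c_0 = -3/2, c_1 = 0, c_2 = -1


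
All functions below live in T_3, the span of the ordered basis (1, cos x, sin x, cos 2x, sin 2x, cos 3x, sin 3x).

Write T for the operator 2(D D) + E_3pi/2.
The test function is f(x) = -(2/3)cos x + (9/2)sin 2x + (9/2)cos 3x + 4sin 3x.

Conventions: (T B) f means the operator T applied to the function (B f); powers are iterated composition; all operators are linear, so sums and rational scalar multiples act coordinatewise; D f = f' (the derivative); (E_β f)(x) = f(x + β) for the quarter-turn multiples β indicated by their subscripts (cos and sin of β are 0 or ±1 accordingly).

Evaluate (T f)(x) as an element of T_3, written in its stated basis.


the result is g(x) = (4/3)cos x - (2/3)sin x - (81/2)sin 2x - 77cos 3x - (153/2)sin 3x

D f = (2/3)sin x + 9cos 2x + 12cos 3x - (27/2)sin 3x
D D f = (2/3)cos x - 18sin 2x - (81/2)cos 3x - 36sin 3x
(2(D D)) f = (4/3)cos x - 36sin 2x - 81cos 3x - 72sin 3x
E_3pi/2 f = -(2/3)sin x - (9/2)sin 2x + 4cos 3x - (9/2)sin 3x
(2(D D) + E_3pi/2) f = (4/3)cos x - (2/3)sin x - (81/2)sin 2x - 77cos 3x - (153/2)sin 3x


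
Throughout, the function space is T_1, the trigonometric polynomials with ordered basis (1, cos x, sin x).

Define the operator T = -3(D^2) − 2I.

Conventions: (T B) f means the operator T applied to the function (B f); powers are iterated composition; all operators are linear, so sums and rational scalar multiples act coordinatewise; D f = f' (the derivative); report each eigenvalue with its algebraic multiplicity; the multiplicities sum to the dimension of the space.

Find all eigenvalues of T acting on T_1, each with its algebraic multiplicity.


λ = -2 (multiplicity 1), λ = 1 (multiplicity 2)

image of 1: -2
image of cos x: cos x
image of sin x: sin x
the matrix is diagonal; its diagonal is (-2, 1, 1)
for a triangular matrix the eigenvalues are the diagonal entries, with algebraic multiplicity their repetition count


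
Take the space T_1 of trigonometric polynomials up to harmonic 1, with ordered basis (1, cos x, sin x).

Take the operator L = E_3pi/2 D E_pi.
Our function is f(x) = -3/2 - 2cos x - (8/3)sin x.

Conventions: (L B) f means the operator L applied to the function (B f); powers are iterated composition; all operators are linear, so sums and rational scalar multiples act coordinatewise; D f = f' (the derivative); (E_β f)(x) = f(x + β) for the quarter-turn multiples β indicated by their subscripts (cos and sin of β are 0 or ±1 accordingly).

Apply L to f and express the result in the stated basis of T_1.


E_pi f = -3/2 + 2cos x + (8/3)sin x
D E_pi f = (8/3)cos x - 2sin x
E_3pi/2 D E_pi f = 2cos x + (8/3)sin x

the image equals g(x) = 2cos x + (8/3)sin x


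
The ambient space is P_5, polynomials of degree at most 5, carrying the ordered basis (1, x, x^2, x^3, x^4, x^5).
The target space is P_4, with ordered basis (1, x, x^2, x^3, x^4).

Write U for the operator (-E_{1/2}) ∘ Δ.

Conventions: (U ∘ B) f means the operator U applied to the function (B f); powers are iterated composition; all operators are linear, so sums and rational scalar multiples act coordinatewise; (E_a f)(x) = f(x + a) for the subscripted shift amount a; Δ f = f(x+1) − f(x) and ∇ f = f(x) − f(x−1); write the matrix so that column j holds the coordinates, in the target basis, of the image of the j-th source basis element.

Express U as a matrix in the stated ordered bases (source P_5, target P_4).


image of 1: 0
image of x: -1
image of x^2: -2x - 2
image of x^3: -3x^2 - 6x - 13/4
image of x^4: -4x^3 - 12x^2 - 13x - 5
image of x^5: -5x^4 - 20x^3 - (65/2)x^2 - 25x - 121/16
each image's coordinates form column j of the matrix

the matrix is [[0, -1, -2, -13/4, -5, -121/16]; [0, 0, -2, -6, -13, -25]; [0, 0, 0, -3, -12, -65/2]; [0, 0, 0, 0, -4, -20]; [0, 0, 0, 0, 0, -5]] (rows listed top to bottom)


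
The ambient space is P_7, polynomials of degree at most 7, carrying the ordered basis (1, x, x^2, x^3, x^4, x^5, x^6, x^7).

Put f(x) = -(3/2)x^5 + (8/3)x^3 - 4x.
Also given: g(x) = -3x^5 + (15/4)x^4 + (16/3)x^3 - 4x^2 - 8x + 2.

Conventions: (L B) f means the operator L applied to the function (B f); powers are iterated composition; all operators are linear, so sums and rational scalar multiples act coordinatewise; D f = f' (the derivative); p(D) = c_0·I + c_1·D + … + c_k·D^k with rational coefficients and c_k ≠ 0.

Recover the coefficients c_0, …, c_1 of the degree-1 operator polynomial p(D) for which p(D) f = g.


D^0 f = -(3/2)x^5 + (8/3)x^3 - 4x
D^1 f = -(15/2)x^4 + 8x^2 - 4
matching coefficients of g against c_0 f + c_1 Df + … from the top degree down determines the c_i
solution: c_0 = 2, c_1 = -1/2

c_0 = 2, c_1 = -1/2


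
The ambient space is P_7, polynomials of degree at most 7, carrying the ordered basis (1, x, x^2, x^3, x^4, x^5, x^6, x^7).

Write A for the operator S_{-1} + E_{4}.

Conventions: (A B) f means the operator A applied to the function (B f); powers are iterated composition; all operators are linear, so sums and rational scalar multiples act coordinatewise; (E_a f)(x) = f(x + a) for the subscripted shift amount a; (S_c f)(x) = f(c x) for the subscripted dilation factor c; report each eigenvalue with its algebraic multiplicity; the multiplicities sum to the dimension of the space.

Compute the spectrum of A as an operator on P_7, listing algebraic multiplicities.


λ = 0 (multiplicity 4), λ = 2 (multiplicity 4)

image of 1: 2
image of x: 4
image of x^2: 2x^2 + 8x + 16
image of x^3: 12x^2 + 48x + 64
image of x^4: 2x^4 + 16x^3 + 96x^2 + 256x + 256
image of x^5: 20x^4 + 160x^3 + 640x^2 + 1280x + 1024
image of x^6: 2x^6 + 24x^5 + 240x^4 + 1280x^3 + 3840x^2 + 6144x + 4096
image of x^7: 28x^6 + 336x^5 + 2240x^4 + 8960x^3 + 21504x^2 + 28672x + 16384
the matrix is upper triangular; its diagonal is (2, 0, 2, 0, 2, 0, 2, 0)
for a triangular matrix the eigenvalues are the diagonal entries, with algebraic multiplicity their repetition count


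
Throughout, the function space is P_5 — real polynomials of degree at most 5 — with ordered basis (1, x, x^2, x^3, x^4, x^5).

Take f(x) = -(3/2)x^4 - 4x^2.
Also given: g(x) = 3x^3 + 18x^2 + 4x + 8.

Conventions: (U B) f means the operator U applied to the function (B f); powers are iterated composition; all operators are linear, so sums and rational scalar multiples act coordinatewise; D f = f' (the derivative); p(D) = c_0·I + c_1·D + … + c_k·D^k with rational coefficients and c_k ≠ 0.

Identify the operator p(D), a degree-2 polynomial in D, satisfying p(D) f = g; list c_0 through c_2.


D^0 f = -(3/2)x^4 - 4x^2
D^1 f = -6x^3 - 8x
D^2 f = -18x^2 - 8
matching coefficients of g against c_0 f + c_1 Df + … from the top degree down determines the c_i
solution: c_0 = 0, c_1 = -1/2, c_2 = -1

c_0 = 0, c_1 = -1/2, c_2 = -1


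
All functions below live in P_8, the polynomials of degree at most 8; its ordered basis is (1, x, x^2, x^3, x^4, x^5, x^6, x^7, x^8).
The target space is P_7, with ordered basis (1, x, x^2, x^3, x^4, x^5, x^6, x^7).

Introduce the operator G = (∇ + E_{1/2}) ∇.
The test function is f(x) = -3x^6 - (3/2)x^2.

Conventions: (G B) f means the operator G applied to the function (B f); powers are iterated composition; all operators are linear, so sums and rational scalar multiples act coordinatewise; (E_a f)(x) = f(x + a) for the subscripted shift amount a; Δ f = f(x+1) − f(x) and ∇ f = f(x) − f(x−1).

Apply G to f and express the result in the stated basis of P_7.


the image equals g(x) = -18x^5 - 90x^4 + 345x^3 - 630x^2 + (4287/8)x - 189

∇ f = -18x^5 + 45x^4 - 60x^3 + 45x^2 - 21x + 9/2
∇ ∇ f = -90x^4 + 360x^3 - 630x^2 + 540x - 189
E_{1/2} ∇ f = -18x^5 - 15x^3 - (33/8)x
(∇ + E_{1/2}) ∇ f = -18x^5 - 90x^4 + 345x^3 - 630x^2 + (4287/8)x - 189


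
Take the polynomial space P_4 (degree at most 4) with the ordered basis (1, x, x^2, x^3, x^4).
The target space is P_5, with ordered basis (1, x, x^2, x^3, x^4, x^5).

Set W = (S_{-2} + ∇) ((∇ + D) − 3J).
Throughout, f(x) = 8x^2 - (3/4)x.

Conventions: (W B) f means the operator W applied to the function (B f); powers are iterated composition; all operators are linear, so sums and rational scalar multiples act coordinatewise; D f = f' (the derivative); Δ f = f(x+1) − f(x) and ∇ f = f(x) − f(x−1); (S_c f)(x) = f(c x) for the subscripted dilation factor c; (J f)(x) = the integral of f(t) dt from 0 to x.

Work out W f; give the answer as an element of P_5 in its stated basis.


the image equals g(x) = 64x^3 - (39/2)x^2 - (151/4)x + 107/8

∇ f = 16x - 35/4
D f = 16x - 3/4
(∇ + D) f = 32x - 19/2
J f = (8/3)x^3 - (3/8)x^2
(-3J) f = -8x^3 + (9/8)x^2
((∇ + D) − 3J) f = -8x^3 + (9/8)x^2 + 32x - 19/2
S_{-2} ((∇ + D) − 3J) f = 64x^3 + (9/2)x^2 - 64x - 19/2
∇ ((∇ + D) − 3J) f = -24x^2 + (105/4)x + 183/8
(S_{-2} + ∇) ((∇ + D) − 3J) f = 64x^3 - (39/2)x^2 - (151/4)x + 107/8


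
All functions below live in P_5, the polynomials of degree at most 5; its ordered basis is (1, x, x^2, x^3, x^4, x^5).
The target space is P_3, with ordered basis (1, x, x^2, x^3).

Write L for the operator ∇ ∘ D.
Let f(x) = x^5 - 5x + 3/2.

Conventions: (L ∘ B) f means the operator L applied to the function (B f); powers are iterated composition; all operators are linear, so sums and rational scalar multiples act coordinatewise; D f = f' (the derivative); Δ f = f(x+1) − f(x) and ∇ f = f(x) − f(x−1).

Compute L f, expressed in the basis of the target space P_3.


the result is g(x) = 20x^3 - 30x^2 + 20x - 5

D f = 5x^4 - 5
∇ D f = 20x^3 - 30x^2 + 20x - 5


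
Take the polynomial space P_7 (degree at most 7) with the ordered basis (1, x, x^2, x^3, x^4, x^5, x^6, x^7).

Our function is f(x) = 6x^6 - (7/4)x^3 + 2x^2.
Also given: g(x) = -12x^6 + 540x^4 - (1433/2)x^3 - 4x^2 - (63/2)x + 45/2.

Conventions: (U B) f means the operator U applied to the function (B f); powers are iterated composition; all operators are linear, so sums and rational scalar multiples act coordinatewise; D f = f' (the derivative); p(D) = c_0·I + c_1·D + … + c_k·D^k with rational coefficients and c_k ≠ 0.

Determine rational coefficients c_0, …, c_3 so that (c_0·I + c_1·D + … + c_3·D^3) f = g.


p(D) = -2·I + 3·D^2 − D^3, i.e. c_0 = -2, c_1 = 0, c_2 = 3, c_3 = -1

D^0 f = 6x^6 - (7/4)x^3 + 2x^2
D^1 f = 36x^5 - (21/4)x^2 + 4x
D^2 f = 180x^4 - (21/2)x + 4
D^3 f = 720x^3 - 21/2
matching coefficients of g against c_0 f + c_1 Df + … from the top degree down determines the c_i
solution: c_0 = -2, c_1 = 0, c_2 = 3, c_3 = -1


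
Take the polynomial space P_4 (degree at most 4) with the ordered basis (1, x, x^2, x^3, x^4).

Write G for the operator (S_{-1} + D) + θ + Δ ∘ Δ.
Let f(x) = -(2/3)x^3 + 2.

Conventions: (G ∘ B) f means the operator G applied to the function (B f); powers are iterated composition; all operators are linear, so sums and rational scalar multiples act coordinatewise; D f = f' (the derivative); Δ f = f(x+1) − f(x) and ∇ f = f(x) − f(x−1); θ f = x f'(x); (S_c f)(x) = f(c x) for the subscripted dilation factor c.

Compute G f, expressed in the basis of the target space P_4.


S_{-1} f = (2/3)x^3 + 2
D f = -2x^2
(S_{-1} + D) f = (2/3)x^3 - 2x^2 + 2
θ f = -2x^3
Δ f = -2x^2 - 2x - 2/3
Δ Δ f = -4x - 4
((S_{-1} + D) + θ + Δ ∘ Δ) f = -(4/3)x^3 - 2x^2 - 4x - 2

the result is g(x) = -(4/3)x^3 - 2x^2 - 4x - 2


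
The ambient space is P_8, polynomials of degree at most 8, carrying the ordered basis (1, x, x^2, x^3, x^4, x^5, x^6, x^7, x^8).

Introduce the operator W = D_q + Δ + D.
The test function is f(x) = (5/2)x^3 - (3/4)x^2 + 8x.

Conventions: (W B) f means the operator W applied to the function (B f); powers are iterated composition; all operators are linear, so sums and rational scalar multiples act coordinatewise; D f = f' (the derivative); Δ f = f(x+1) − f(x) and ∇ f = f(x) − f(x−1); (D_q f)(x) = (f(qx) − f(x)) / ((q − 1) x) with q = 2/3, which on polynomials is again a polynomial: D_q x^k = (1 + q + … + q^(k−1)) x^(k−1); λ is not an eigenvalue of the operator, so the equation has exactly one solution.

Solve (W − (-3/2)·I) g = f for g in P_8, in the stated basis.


write g with unknown coordinates in the stated basis and equate coefficients in (W − (-3/2)·I) g = f
solving from the highest basis element down gives g = (5/3)x^3 - (1541/162)x^2 + (27655/729)x - 51497/729
check: W g = (365/27)x^2 - (23767/486)x + 51497/486
so W g − (-3/2)·g = (5/2)x^3 - (3/4)x^2 + 8x = f ✓

g(x) = (5/3)x^3 - (1541/162)x^2 + (27655/729)x - 51497/729


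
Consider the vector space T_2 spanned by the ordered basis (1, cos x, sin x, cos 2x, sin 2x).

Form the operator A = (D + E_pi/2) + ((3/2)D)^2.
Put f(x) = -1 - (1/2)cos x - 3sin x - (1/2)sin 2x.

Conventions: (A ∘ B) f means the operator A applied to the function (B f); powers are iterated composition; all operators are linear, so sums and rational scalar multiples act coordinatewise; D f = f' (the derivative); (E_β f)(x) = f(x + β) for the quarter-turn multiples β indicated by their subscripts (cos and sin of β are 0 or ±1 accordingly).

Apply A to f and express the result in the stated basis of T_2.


D f = -3cos x + (1/2)sin x - cos 2x
E_pi/2 f = -1 - 3cos x + (1/2)sin x + (1/2)sin 2x
(D + E_pi/2) f = -1 - 6cos x + sin x - cos 2x + (1/2)sin 2x
D f = -3cos x + (1/2)sin x - cos 2x
((3/2)D) f = -(9/2)cos x + (3/4)sin x - (3/2)cos 2x
D ((3/2)D) f = (3/4)cos x + (9/2)sin x + 3sin 2x
((3/2)D) ((3/2)D) f = (9/8)cos x + (27/4)sin x + (9/2)sin 2x
((D + E_pi/2) + ((3/2)D)^2) f = -1 - (39/8)cos x + (31/4)sin x - cos 2x + 5sin 2x

g(x) = -1 - (39/8)cos x + (31/4)sin x - cos 2x + 5sin 2x


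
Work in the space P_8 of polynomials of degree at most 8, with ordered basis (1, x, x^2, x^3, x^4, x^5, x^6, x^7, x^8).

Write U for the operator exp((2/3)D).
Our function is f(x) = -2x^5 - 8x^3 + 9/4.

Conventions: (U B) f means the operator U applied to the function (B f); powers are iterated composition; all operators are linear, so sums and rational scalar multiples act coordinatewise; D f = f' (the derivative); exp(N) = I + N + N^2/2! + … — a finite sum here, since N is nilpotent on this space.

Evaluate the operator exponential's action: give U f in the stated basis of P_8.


order-1 term: -(20/3)x^4 - 16x^2
order-2 term: -(80/9)x^3 - (32/3)x
order-3 term: -(160/27)x^2 - 64/27
order-4 term: -(160/81)x
order-5 term: -64/243
the series for exp((2/3)D) f terminates at order 5
exp((2/3)D) f = -2x^5 - (20/3)x^4 - (152/9)x^3 - (592/27)x^2 - (1024/81)x - 373/972

the image equals g(x) = -2x^5 - (20/3)x^4 - (152/9)x^3 - (592/27)x^2 - (1024/81)x - 373/972


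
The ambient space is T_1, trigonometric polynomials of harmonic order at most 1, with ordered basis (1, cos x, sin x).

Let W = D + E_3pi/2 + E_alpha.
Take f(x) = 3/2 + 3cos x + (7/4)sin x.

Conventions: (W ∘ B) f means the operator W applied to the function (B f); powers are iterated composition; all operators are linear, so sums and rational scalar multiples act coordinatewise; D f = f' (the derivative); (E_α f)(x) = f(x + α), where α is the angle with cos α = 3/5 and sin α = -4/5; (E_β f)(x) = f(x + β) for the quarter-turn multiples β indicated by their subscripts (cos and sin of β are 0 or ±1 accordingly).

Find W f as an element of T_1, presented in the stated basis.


the result is g(x) = 3 + (2/5)cos x + (69/20)sin x

D f = (7/4)cos x - 3sin x
E_3pi/2 f = 3/2 - (7/4)cos x + 3sin x
E_alpha f = 3/2 + (2/5)cos x + (69/20)sin x
(D + E_3pi/2 + E_alpha) f = 3 + (2/5)cos x + (69/20)sin x


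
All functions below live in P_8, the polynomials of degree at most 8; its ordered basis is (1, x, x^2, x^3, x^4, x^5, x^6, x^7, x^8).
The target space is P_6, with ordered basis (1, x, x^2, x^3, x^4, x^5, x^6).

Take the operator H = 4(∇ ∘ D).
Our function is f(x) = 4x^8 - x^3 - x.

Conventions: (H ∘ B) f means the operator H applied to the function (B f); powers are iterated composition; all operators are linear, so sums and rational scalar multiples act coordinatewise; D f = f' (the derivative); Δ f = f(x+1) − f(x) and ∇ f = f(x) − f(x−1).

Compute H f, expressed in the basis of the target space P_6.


the result is g(x) = 896x^6 - 2688x^5 + 4480x^4 - 4480x^3 + 2688x^2 - 920x + 140

D f = 32x^7 - 3x^2 - 1
∇ D f = 224x^6 - 672x^5 + 1120x^4 - 1120x^3 + 672x^2 - 230x + 35
(4(∇ ∘ D)) f = 896x^6 - 2688x^5 + 4480x^4 - 4480x^3 + 2688x^2 - 920x + 140


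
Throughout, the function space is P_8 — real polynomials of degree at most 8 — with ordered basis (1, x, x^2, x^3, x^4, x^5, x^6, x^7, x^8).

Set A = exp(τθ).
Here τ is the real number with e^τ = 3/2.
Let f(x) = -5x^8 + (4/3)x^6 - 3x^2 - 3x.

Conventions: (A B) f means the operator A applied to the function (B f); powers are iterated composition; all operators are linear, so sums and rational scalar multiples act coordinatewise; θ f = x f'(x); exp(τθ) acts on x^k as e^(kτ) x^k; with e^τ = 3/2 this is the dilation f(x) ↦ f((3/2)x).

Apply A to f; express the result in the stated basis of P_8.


exp(τθ) x^k = e^(kτ) x^k; with e^τ = 3/2 this sends x^k to (3/2)^k x^k
x ↦ 3/2 x
x^2 ↦ 9/4 x^2
x^6 ↦ 729/64 x^6
x^8 ↦ 6561/256 x^8
applying this coordinatewise to f: exp(τθ) f = -(32805/256)x^8 + (243/16)x^6 - (27/4)x^2 - (9/2)x

g(x) = -(32805/256)x^8 + (243/16)x^6 - (27/4)x^2 - (9/2)x


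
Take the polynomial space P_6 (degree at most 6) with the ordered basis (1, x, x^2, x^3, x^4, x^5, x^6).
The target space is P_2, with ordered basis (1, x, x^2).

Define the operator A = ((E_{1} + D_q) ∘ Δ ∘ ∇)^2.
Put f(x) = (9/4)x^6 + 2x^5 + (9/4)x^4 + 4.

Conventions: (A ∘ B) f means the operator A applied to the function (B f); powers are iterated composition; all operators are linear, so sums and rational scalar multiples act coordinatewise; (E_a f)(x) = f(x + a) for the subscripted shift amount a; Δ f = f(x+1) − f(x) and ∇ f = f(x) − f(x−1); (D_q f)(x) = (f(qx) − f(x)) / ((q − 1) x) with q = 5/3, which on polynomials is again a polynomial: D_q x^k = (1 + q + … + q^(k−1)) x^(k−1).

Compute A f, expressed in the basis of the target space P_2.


the image equals g(x) = 810x^2 + 9720x + 130496/9

∇ f = (27/2)x^5 - (95/4)x^4 + 34x^3 - (109/4)x^2 + (25/2)x - 5/2
Δ ∇ f = (135/2)x^4 + 40x^3 + (189/2)x^2 + 20x + 9
E_{1} (Δ ∘ ∇) f = (135/2)x^4 + 310x^3 + (1239/2)x^2 + 599x + 231
D_q (Δ ∘ ∇) f = 680x^3 + (1960/9)x^2 + 252x + 20
(E_{1} + D_q) (Δ ∘ ∇) f = (135/2)x^4 + 990x^3 + (15071/18)x^2 + 851x + 251
∇ ((E_{1} + D_q) ∘ Δ ∘ ∇) f = 270x^3 + 2565x^2 - (9229/9)x + 8426/9
Δ ∇ ((E_{1} + D_q) ∘ Δ ∘ ∇) f = 810x^2 + 5940x + 16286/9
E_{1} (Δ ∘ ∇) ((E_{1} + D_q) ∘ Δ ∘ ∇) f = 810x^2 + 7560x + 77036/9
D_q (Δ ∘ ∇) ((E_{1} + D_q) ∘ Δ ∘ ∇) f = 2160x + 5940
(E_{1} + D_q) (Δ ∘ ∇) ((E_{1} + D_q) ∘ Δ ∘ ∇) f = 810x^2 + 9720x + 130496/9


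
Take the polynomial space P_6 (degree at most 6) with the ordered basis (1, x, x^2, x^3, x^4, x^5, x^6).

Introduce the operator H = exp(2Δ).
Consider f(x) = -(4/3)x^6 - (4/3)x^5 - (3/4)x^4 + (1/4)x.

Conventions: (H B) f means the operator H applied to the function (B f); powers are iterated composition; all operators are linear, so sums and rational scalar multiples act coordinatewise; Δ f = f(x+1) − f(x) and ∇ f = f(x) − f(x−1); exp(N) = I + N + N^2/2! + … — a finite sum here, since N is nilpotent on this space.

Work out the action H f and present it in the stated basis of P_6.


the image equals g(x) = -(4/3)x^6 - (52/3)x^5 - (1609/12)x^4 - (2018/3)x^3 - (6601/3)x^2 - (51893/12)x - 11746/3

order-1 term: -16x^5 - (160/3)x^4 - 86x^3 - (227/3)x^2 - (106/3)x - 19/3
order-2 term: -80x^4 - (1120/3)x^3 - 738x^2 - (2108/3)x - 799/3
order-3 term: -(640/3)x^3 - (3200/3)x^2 - 1944x - 3788/3
order-4 term: -320x^2 - (4160/3)x - 1612
order-5 term: -256x - 2048/3
order-6 term: -256/3
the series for exp(2Δ) f terminates at order 6
exp(2Δ) f = -(4/3)x^6 - (52/3)x^5 - (1609/12)x^4 - (2018/3)x^3 - (6601/3)x^2 - (51893/12)x - 11746/3


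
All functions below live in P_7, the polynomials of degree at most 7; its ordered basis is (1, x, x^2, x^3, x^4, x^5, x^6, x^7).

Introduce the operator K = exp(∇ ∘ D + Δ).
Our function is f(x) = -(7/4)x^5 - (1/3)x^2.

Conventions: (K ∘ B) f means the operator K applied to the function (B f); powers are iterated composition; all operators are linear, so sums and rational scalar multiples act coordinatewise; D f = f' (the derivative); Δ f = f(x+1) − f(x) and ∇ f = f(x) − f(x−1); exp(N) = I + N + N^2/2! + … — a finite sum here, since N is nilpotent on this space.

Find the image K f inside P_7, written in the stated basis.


order-1 term: -(35/4)x^4 - (105/2)x^3 + 35x^2 - (533/12)x + 6
order-2 term: -(35/2)x^3 - (315/2)x^2 - (665/4)x + 731/12
order-3 term: -(35/2)x^2 - (315/2)x - 805/4
order-4 term: -(35/4)x - 105/2
order-5 term: -7/4
the series for exp(∇ ∘ D + Δ) f terminates at order 5
exp(∇ ∘ D + Δ) f = -(7/4)x^5 - (35/4)x^4 - 70x^3 - (421/3)x^2 - (4523/12)x - 2263/12

g(x) = -(7/4)x^5 - (35/4)x^4 - 70x^3 - (421/3)x^2 - (4523/12)x - 2263/12


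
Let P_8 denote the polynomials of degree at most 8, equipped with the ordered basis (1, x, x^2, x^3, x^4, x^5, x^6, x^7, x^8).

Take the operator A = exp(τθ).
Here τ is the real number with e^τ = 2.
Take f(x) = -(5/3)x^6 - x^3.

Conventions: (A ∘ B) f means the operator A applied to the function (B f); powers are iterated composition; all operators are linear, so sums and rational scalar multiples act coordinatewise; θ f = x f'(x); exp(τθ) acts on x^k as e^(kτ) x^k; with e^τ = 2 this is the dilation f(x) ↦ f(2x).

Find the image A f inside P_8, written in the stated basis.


exp(τθ) x^k = e^(kτ) x^k; with e^τ = 2 this sends x^k to 2^k x^k
x^3 ↦ 8 x^3
x^6 ↦ 64 x^6
applying this coordinatewise to f: exp(τθ) f = -(320/3)x^6 - 8x^3

the image equals g(x) = -(320/3)x^6 - 8x^3


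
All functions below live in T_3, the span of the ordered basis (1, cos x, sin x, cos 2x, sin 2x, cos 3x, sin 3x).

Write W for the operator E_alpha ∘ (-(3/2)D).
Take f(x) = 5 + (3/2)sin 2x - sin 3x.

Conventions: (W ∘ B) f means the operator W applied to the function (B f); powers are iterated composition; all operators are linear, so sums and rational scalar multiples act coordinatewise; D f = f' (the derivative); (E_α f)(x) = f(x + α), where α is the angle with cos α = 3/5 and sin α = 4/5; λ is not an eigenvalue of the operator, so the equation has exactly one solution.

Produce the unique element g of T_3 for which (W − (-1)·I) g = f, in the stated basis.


g(x) = 5 - (63/788)cos 2x + (291/788)sin 2x + (2106/12209)cos 3x - (1292/12209)sin 3x

write g with unknown coordinates in the stated basis and equate coefficients in (W − (-1)·I) g = f
solving from the highest basis element down gives g = 5 - (63/788)cos 2x + (291/788)sin 2x + (2106/12209)cos 3x - (1292/12209)sin 3x
check: W g = (63/788)cos 2x + (891/788)sin 2x - (2106/12209)cos 3x - (10917/12209)sin 3x
so W g − (-1)·g = 5 + (3/2)sin 2x - sin 3x = f ✓


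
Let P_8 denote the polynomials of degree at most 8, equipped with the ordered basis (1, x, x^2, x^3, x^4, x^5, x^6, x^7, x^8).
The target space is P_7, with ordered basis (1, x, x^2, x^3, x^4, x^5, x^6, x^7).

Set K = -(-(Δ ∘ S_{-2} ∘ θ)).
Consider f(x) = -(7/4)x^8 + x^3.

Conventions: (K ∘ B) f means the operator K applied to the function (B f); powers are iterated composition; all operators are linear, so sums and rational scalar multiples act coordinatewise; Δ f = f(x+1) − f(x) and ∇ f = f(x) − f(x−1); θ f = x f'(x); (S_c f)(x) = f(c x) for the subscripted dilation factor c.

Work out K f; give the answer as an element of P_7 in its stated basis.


g(x) = -28672x^7 - 100352x^6 - 200704x^5 - 250880x^4 - 200704x^3 - 100424x^2 - 28744x - 3608

θ f = -14x^8 + 3x^3
S_{-2} θ f = -3584x^8 - 24x^3
Δ S_{-2} θ f = -28672x^7 - 100352x^6 - 200704x^5 - 250880x^4 - 200704x^3 - 100424x^2 - 28744x - 3608
(-(Δ ∘ S_{-2} ∘ θ)) f = 28672x^7 + 100352x^6 + 200704x^5 + 250880x^4 + 200704x^3 + 100424x^2 + 28744x + 3608
(-(-(Δ ∘ S_{-2} ∘ θ))) f = -28672x^7 - 100352x^6 - 200704x^5 - 250880x^4 - 200704x^3 - 100424x^2 - 28744x - 3608


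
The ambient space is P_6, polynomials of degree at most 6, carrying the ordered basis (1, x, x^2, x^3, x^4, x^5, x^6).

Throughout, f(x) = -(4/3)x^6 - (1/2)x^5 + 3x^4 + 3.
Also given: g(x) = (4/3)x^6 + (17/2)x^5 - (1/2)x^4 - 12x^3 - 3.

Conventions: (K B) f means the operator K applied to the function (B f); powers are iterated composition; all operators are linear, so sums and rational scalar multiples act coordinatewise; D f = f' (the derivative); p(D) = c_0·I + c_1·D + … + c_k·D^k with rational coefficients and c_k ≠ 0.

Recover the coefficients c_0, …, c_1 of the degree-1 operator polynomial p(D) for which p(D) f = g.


D^0 f = -(4/3)x^6 - (1/2)x^5 + 3x^4 + 3
D^1 f = -8x^5 - (5/2)x^4 + 12x^3
matching coefficients of g against c_0 f + c_1 Df + … from the top degree down determines the c_i
solution: c_0 = -1, c_1 = -1

p(D) = -I − D, i.e. c_0 = -1, c_1 = -1


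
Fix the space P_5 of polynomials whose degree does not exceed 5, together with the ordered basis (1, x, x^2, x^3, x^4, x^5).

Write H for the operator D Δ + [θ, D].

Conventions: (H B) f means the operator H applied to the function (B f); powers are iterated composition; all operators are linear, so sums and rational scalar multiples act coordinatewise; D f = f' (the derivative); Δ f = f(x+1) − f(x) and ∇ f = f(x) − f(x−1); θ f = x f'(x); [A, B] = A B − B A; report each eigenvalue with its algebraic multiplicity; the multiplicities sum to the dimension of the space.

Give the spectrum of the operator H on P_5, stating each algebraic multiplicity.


image of 1: 0
image of x: -1
image of x^2: -2x + 2
image of x^3: -3x^2 + 6x + 3
image of x^4: -4x^3 + 12x^2 + 12x + 4
image of x^5: -5x^4 + 20x^3 + 30x^2 + 20x + 5
the matrix is upper triangular; its diagonal is (0, 0, 0, 0, 0, 0)
for a triangular matrix the eigenvalues are the diagonal entries, with algebraic multiplicity their repetition count

λ = 0 (multiplicity 6)


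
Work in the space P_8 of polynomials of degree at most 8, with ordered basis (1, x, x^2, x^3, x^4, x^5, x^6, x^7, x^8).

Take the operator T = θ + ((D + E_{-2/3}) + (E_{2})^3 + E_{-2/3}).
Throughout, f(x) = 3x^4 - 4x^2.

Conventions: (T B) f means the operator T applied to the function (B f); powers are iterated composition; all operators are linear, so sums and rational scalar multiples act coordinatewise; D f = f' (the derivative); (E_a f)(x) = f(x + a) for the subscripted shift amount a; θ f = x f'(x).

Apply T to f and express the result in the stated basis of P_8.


the result is g(x) = 21x^4 + 68x^3 + 644x^2 + (22856/9)x + 101024/27

θ f = 12x^4 - 8x^2
D f = 12x^3 - 8x
E_{-2/3} f = 3x^4 - 8x^3 + 4x^2 + (16/9)x - 32/27
(D + E_{-2/3}) f = 3x^4 + 4x^3 + 4x^2 - (56/9)x - 32/27
E_{2} f = 3x^4 + 24x^3 + 68x^2 + 80x + 32
E_{2} E_{2} f = 3x^4 + 48x^3 + 284x^2 + 736x + 704
E_{2} E_{2} E_{2} f = 3x^4 + 72x^3 + 644x^2 + 2544x + 3744
E_{-2/3} f = 3x^4 - 8x^3 + 4x^2 + (16/9)x - 32/27
((D + E_{-2/3}) + (E_{2})^3 + E_{-2/3}) f = 9x^4 + 68x^3 + 652x^2 + (22856/9)x + 101024/27
(θ + ((D + E_{-2/3}) + (E_{2})^3 + E_{-2/3})) f = 21x^4 + 68x^3 + 644x^2 + (22856/9)x + 101024/27


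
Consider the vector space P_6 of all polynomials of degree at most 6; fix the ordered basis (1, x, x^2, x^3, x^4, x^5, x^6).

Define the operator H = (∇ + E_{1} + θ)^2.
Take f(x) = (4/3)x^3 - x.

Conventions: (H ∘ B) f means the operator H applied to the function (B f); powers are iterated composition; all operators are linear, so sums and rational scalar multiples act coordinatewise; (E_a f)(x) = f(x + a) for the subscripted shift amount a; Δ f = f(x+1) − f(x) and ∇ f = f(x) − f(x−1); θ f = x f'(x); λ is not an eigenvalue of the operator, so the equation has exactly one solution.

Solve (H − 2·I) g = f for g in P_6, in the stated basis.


the result is g(x) = (2/21)x^3 - (4/7)x^2 + (57/14)x + 437/21

write g with unknown coordinates in the stated basis and equate coefficients in (H − 2·I) g = f
solving from the highest basis element down gives g = (2/21)x^3 - (4/7)x^2 + (57/14)x + 437/21
check: H g = (32/21)x^3 - (8/7)x^2 + (50/7)x + 874/21
so H g − 2·g = (4/3)x^3 - x = f ✓


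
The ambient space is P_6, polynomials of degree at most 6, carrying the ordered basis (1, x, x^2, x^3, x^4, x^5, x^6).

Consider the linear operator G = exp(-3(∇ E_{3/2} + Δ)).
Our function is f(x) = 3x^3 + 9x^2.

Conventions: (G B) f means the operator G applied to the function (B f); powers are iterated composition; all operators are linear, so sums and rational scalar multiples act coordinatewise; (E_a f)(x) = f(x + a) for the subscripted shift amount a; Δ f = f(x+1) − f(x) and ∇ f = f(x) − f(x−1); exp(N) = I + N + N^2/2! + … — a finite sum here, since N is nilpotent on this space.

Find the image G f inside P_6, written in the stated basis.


the image equals g(x) = 3x^3 - 45x^2 + 135x + 171/4

order-1 term: -54x^2 - 189x - 477/4
order-2 term: 324x + 810
order-3 term: -648
the series for exp(-3(∇ E_{3/2} + Δ)) f terminates at order 3
exp(-3(∇ E_{3/2} + Δ)) f = 3x^3 - 45x^2 + 135x + 171/4


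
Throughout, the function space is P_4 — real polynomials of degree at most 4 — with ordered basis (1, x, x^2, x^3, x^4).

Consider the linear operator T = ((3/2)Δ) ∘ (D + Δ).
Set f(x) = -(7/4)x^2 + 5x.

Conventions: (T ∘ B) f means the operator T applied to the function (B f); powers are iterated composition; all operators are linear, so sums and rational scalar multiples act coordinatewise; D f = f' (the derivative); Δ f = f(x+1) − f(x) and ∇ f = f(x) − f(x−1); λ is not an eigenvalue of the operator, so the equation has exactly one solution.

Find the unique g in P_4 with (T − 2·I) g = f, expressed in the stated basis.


the result is g(x) = (7/8)x^2 - (5/2)x + 21/8

write g with unknown coordinates in the stated basis and equate coefficients in (T − 2·I) g = f
solving from the highest basis element down gives g = (7/8)x^2 - (5/2)x + 21/8
check: T g = 21/4
so T g − 2·g = -(7/4)x^2 + 5x = f ✓


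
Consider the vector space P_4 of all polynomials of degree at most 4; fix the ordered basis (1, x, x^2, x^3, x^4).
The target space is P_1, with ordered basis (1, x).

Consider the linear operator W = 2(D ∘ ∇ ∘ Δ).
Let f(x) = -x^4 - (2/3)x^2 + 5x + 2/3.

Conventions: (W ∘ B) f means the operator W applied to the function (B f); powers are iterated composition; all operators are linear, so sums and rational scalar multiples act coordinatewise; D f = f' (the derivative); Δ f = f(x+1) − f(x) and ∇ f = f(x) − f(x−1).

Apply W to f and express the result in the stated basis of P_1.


g(x) = -48x

Δ f = -4x^3 - 6x^2 - (16/3)x + 10/3
∇ Δ f = -12x^2 - 10/3
D ∇ Δ f = -24x
(2(D ∘ ∇ ∘ Δ)) f = -48x


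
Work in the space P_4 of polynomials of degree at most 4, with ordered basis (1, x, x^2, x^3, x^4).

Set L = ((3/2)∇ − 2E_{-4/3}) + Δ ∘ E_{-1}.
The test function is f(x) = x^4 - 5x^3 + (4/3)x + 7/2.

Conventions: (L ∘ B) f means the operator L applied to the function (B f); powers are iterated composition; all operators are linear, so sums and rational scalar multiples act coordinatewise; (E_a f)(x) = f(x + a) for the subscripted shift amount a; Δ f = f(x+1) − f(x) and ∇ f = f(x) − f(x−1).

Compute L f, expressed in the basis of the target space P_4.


g(x) = -2x^4 + (92/3)x^3 - (683/6)x^2 + (6325/54)x - 3656/81

∇ f = 4x^3 - 21x^2 + 19x - 14/3
((3/2)∇) f = 6x^3 - (63/2)x^2 + (57/2)x - 7
E_{-4/3} f = x^4 - (31/3)x^3 + (92/3)x^2 - (940/27)x + 2711/162
(-2E_{-4/3}) f = -2x^4 + (62/3)x^3 - (184/3)x^2 + (1880/27)x - 2711/81
((3/2)∇ − 2E_{-4/3}) f = -2x^4 + (80/3)x^3 - (557/6)x^2 + (5299/54)x - 3278/81
E_{-1} f = x^4 - 9x^3 + 21x^2 - (53/3)x + 49/6
Δ E_{-1} f = 4x^3 - 21x^2 + 19x - 14/3
(((3/2)∇ − 2E_{-4/3}) + Δ ∘ E_{-1}) f = -2x^4 + (92/3)x^3 - (683/6)x^2 + (6325/54)x - 3656/81


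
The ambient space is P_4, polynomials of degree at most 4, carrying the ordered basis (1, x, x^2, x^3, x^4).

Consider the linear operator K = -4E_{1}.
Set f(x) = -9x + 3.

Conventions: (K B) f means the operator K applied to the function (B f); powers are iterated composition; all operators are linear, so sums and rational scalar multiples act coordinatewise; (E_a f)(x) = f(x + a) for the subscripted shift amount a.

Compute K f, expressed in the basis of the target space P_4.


E_{1} f = -9x - 6
(-4E_{1}) f = 36x + 24

the result is g(x) = 36x + 24


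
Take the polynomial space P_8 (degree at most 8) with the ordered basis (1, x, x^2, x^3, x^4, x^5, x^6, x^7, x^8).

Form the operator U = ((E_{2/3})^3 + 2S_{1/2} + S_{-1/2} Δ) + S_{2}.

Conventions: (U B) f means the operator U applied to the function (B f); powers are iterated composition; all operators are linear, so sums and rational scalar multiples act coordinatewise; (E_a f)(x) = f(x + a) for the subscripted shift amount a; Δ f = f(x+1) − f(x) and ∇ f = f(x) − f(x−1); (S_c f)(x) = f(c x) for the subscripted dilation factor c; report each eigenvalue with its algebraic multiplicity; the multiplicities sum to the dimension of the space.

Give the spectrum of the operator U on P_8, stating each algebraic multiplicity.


image of 1: 4
image of x: 4x + 3
image of x^2: (11/2)x^2 + 3x + 5
image of x^3: (37/4)x^3 + (27/4)x^2 + (21/2)x + 9
image of x^4: (137/8)x^4 + (15/2)x^3 + (51/2)x^2 + 30x + 17
image of x^5: (529/16)x^5 + (165/16)x^4 + (155/4)x^3 + (165/2)x^2 + (155/2)x + 33
image of x^6: (2081/32)x^6 + (189/16)x^5 + (975/16)x^4 + (315/2)x^3 + (975/4)x^2 + 189x + 65
image of x^7: (8257/64)x^7 + (903/64)x^6 + (2667/32)x^5 + (4515/16)x^4 + (4445/8)x^3 + (2709/4)x^2 + (889/2)x + 129
image of x^8: (32897/128)x^8 + (255/16)x^7 + (1799/16)x^6 + (1785/4)x^5 + (8995/8)x^4 + 1785x^3 + 1799x^2 + 1020x + 257
the matrix is upper triangular; its diagonal is (4, 4, 11/2, 37/4, 137/8, 529/16, 2081/32, 8257/64, 32897/128)
for a triangular matrix the eigenvalues are the diagonal entries, with algebraic multiplicity their repetition count

λ = 4 (multiplicity 2), λ = 11/2 (multiplicity 1), λ = 37/4 (multiplicity 1), λ = 137/8 (multiplicity 1), λ = 529/16 (multiplicity 1), λ = 2081/32 (multiplicity 1), λ = 8257/64 (multiplicity 1), λ = 32897/128 (multiplicity 1)
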